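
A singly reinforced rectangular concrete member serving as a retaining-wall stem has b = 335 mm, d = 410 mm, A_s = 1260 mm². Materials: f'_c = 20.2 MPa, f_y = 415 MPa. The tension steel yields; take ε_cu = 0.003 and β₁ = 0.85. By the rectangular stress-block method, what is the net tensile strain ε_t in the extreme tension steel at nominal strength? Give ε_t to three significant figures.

ε_t ≈ 0.00850

a = A_s f_y/(0.85 f'_c b) = 90.91 mm.
β₁ = 0.85, so c = a/β₁ = 90.91/0.85 = 106.95 mm.
From the linear strain diagram with ε_cu = 0.003: ε_t = 0.003 (d − c)/c = 0.003 × (410 − 106.95)/106.95 = 0.00850.
Since ε_t ≥ 0.005, the section is tension-controlled.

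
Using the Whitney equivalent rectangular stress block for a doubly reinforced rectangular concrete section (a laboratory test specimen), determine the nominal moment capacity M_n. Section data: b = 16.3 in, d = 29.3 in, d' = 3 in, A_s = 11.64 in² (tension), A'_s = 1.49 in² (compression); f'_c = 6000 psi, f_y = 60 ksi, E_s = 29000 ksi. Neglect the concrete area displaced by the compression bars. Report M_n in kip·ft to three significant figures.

M_n ≈ 1500 kip·ft

Assume both steels yield.
a = (A_s − A'_s) f_y/(0.85 f'_c b) = (11.64 − 1.49) × 60/(0.85 × 6 × 16.3) = 7.326 in.
c = a/β₁ = 7.326/0.75 = 9.768 in; ε'_s = 0.003(c − d')/c = 0.0021 ≥ ε_y = 0.0021, so the compression steel yields.
M_n = (A_s − A'_s) f_y (d − a/2) + A'_s f_y (d − d') = 609 × (29.3 − 3.663) + 89.4 × (29.3 − 3) = 15612.9 + 2351.2 = 17964.1 kip·in = 17964.1/12 = 1497.01 kip·ft.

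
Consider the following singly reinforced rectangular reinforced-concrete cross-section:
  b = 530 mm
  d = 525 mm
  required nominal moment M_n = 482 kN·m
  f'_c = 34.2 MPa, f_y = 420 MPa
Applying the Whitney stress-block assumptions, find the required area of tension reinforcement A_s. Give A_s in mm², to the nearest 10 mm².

A_s ≈ 2330 mm²

With M_n = 0.85 f'_c a b (d − a/2), solve the quadratic for a:
a = d − √(d² − 2M_n/(0.85 f'_c b)) = 525 − √(525² − 2 × 482×10⁶/(0.85 × 34.2 × 530)) = 63.42 mm.
A_s = 0.85 f'_c a b / f_y = 0.85 × 34.2 × 63.42 × 530 / 420 = 2326.5 mm².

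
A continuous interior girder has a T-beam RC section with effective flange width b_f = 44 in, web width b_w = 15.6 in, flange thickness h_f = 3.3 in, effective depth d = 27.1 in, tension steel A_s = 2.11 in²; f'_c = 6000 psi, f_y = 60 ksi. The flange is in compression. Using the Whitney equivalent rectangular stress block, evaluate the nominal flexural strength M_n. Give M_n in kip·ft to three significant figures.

M_n ≈ 283 kip·ft

Tension: T = A_s f_y = 2.11 × 60 = 126.6 kips.
Try a within the flange: a = T/(0.85 f'_c b_f) = 126.6/(0.85 × 6 × 44) = 0.564 in.
Since a = 0.564 ≤ h_f = 3.3 in, the stress block lies entirely in the flange; analyse as a rectangular beam of width b_f.
M_n = T(d − a/2) = 126.6 × (27.1 − 0.282) = 3395.2 kip·in.
M_n = 3395.2/12 = 282.93 kip·ft.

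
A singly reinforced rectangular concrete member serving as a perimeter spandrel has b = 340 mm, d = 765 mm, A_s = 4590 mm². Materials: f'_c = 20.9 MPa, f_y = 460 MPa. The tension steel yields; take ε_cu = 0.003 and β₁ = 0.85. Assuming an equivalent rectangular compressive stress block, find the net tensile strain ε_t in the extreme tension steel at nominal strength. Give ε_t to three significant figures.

ε_t ≈ 0.00258

a = A_s f_y/(0.85 f'_c b) = 349.56 mm.
β₁ = 0.85, so c = a/β₁ = 349.56/0.85 = 411.25 mm.
From the linear strain diagram with ε_cu = 0.003: ε_t = 0.003 (d − c)/c = 0.003 × (765 − 411.25)/411.25 = 0.00258.
ε_t < 0.004 — the section is over-reinforced for flexure under ACI limits.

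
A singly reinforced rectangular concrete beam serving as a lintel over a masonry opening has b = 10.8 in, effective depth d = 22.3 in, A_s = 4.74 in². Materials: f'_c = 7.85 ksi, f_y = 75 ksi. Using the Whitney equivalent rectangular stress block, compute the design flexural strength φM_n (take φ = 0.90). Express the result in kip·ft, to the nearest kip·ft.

T = A_s f_y = 4.74 × 75 = 355.5 kips.
a = T/(0.85 f'_c b) = 355.5/(0.85 × 7.85 × 10.8) = 4.933 in.
M_n = T(d − a/2) = 355.5 × (22.3 − 2.4665) = 7050.8 kip·in = 7050.8/12 = 587.57 kip·ft.
φM_n = 0.90 × 587.57 = 528.81 kip·ft.

φM_n ≈ 529 kip·ft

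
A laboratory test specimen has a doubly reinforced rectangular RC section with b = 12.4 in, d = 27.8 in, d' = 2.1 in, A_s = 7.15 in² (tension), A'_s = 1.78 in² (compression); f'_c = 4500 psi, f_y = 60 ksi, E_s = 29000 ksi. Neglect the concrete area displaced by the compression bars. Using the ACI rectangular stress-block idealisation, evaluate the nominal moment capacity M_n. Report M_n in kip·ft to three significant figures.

M_n ≈ 884 kip·ft

Assume both steels yield.
a = (A_s − A'_s) f_y/(0.85 f'_c b) = (7.15 − 1.78) × 60/(0.85 × 4.5 × 12.4) = 6.793 in.
c = a/β₁ = 6.793/0.825 = 8.234 in; ε'_s = 0.003(c − d')/c = 0.0022 ≥ ε_y = 0.0021, so the compression steel yields.
M_n = (A_s − A'_s) f_y (d − a/2) + A'_s f_y (d − d') = 322.2 × (27.8 − 3.3965) + 106.8 × (27.8 − 2.1) = 7862.8 + 2744.8 = 10607.6 kip·in = 10607.6/12 = 883.97 kip·ft.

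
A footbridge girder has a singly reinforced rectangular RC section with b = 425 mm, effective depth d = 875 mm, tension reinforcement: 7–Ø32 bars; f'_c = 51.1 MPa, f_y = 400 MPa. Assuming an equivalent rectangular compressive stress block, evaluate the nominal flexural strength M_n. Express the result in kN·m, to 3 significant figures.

A_s = 7 × 804 = 5628 mm².
T = A_s f_y = 5628 × 400 = 2251200 N = 2251.2 kN.
From C = T: a = T/(0.85 f'_c b) = 2251200/(0.85 × 51.1 × 425) = 121.95 mm.
M_n = T(d − a/2) = 2251.2 kN × (875 − 60.975) mm = 1832.53 kN·m.

M_n ≈ 1830 kN·m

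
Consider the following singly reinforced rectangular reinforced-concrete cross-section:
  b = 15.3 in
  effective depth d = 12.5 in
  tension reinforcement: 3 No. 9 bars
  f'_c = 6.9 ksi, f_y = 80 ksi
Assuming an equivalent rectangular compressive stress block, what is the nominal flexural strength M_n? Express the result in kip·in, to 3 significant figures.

M_n ≈ 2680 kip·in

A_s = 3 × 1 = 3 in².
T = A_s f_y = 3 × 80 = 240 kips.
a = T/(0.85 f'_c b) = 240/(0.85 × 6.9 × 15.3) = 2.675 in.
M_n = T(d − a/2) = 240 × (12.5 − 1.3375) = 2679.0 kip·in.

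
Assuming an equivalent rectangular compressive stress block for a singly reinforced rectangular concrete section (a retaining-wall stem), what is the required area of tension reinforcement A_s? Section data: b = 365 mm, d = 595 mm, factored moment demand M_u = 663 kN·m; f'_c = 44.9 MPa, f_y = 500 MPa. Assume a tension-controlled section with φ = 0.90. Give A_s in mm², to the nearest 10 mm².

A_s ≈ 2700 mm²

M_n = M_u/φ = 663/0.90 = 736.667 kN·m.
With M_n = 0.85 f'_c a b (d − a/2), solve the quadratic for a:
a = d − √(d² − 2M_n/(0.85 f'_c b)) = 595 − √(595² − 2 × 736.667×10⁶/(0.85 × 44.9 × 365)) = 96.74 mm.
A_s = 0.85 f'_c a b / f_y = 0.85 × 44.9 × 96.74 × 365 / 500 = 2695.2 mm².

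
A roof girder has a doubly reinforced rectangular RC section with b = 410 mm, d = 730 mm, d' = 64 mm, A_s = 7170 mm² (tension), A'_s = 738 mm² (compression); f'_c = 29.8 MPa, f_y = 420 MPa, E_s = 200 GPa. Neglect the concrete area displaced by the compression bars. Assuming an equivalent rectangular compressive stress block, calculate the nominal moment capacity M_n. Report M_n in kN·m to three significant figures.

M_n ≈ 1830 kN·m

Assume both tension and compression steel yield.
Net tension couple steel: A_s − A'_s = 6432 mm².
a = (A_s − A'_s) f_y / (0.85 f'_c b) = 2701440/(0.85 × 29.8 × 410) = 260.12 mm.
c = a/β₁ = 260.12/0.837 = 310.78 mm; ε'_s = 0.003(c − d')/c = 0.0024 ≥ f_y/E_s = 0.0021, so compression steel does yield.
M_n = (A_s − A'_s) f_y (d − a/2) + A'_s f_y (d − d') = [2701440 × (730 − 130.06) + 309960 × (730 − 64)] × 10⁻⁶ = 1620.70 + 206.43 = 1827.13 kN·m.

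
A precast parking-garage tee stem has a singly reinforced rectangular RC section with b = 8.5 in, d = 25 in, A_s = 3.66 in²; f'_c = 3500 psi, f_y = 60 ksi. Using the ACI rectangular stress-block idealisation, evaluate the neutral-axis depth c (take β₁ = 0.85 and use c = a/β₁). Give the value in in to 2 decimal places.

c ≈ 10.22 in

T = A_s f_y = 3.66 × 60 = 219.6 kips.
a = T/(0.85 f'_c b) = 219.6/(0.85 × 3.5 × 8.5) = 8.6841 in.
With β₁ = 0.85, c = a/β₁ = 8.6841/0.85 = 10.22 in.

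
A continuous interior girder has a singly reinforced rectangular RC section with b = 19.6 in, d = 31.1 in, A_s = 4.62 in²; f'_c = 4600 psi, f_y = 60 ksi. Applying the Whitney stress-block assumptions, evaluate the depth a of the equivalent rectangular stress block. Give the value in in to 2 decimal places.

T = A_s f_y = 4.62 × 60 = 277.2 kips.
a = T/(0.85 f'_c b) = 277.2/(0.85 × 4.6 × 19.6) = 3.62 in.

a ≈ 3.62 in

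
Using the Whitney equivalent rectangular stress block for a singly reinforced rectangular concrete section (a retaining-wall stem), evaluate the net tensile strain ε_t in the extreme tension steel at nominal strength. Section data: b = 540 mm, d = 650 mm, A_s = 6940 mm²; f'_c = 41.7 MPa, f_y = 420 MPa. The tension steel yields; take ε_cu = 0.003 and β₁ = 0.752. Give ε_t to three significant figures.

a = A_s f_y/(0.85 f'_c b) = 152.29 mm.
β₁ = 0.752, so c = a/β₁ = 152.29/0.752 = 202.51 mm.
From the linear strain diagram with ε_cu = 0.003: ε_t = 0.003 (d − c)/c = 0.003 × (650 − 202.51)/202.51 = 0.00663.
Since ε_t ≥ 0.005, the section is tension-controlled.

ε_t ≈ 0.00663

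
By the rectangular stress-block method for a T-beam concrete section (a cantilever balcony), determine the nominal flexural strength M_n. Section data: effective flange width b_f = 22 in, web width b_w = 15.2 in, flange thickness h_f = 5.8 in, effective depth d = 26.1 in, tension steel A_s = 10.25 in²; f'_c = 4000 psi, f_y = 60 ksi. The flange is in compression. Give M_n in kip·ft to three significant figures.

M_n ≈ 1120 kip·ft

Tension: T = A_s f_y = 10.25 × 60 = 615 kips.
Try a within the flange: a = T/(0.85 f'_c b_f) = 615/(0.85 × 4 × 22) = 8.222 in.
a = 8.222 > h_f = 5.8 in: the block extends into the web. Split into flange-overhang and web parts.
C_f = 0.85 f'_c (b_f − b_w) h_f = 0.85 × 4 × (22 − 15.2) × 5.8 = 134.1 kips.
Remaining web compression depth: a_w = (T − C_f)/(0.85 f'_c b_w) = (615 − 134.1)/(0.85 × 4 × 15.2) = 9.305 in.
M_n = C_f(d − h_f/2) + (T − C_f)(d − a_w/2) = 134.1 × (26.1 − 2.9) + 480.9 × (26.1 − 4.6525) = 3111.1 + 10314.1 = 13425.2 kip·in.
M_n = 13425.2/12 = 1118.77 kip·ft.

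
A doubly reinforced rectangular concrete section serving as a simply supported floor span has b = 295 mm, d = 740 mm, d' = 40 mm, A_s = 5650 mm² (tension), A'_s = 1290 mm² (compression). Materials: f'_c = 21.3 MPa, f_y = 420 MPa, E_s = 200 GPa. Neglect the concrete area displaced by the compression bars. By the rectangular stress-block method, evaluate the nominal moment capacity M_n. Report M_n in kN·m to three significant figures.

Assume both tension and compression steel yield.
Net tension couple steel: A_s − A'_s = 4360 mm².
a = (A_s − A'_s) f_y / (0.85 f'_c b) = 1831200/(0.85 × 21.3 × 295) = 342.86 mm.
c = a/β₁ = 342.86/0.85 = 403.36 mm; ε'_s = 0.003(c − d')/c = 0.0027 ≥ f_y/E_s = 0.0021, so compression steel does yield.
M_n = (A_s − A'_s) f_y (d − a/2) + A'_s f_y (d − d') = [1831200 × (740 − 171.43) + 541800 × (740 − 40)] × 10⁻⁶ = 1041.17 + 379.26 = 1420.43 kN·m.

M_n ≈ 1420 kN·m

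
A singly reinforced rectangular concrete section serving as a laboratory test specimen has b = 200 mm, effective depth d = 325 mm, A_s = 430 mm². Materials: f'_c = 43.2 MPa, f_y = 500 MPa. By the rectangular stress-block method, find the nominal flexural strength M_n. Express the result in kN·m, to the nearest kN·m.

M_n ≈ 67 kN·m

T = A_s f_y = 430 × 500 = 215000 N = 215 kN.
From C = T: a = T/(0.85 f'_c b) = 215000/(0.85 × 43.2 × 200) = 29.28 mm.
M_n = T(d − a/2) = 215 kN × (325 − 14.64) mm = 66.73 kN·m.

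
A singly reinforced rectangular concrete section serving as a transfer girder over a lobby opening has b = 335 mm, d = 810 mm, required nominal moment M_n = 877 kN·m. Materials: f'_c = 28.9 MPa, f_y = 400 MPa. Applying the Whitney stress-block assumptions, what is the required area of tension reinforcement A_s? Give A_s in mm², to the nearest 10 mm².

With M_n = 0.85 f'_c a b (d − a/2), solve the quadratic for a:
a = d − √(d² − 2M_n/(0.85 f'_c b)) = 810 − √(810² − 2 × 877×10⁶/(0.85 × 28.9 × 335)) = 144.45 mm.
A_s = 0.85 f'_c a b / f_y = 0.85 × 28.9 × 144.45 × 335 / 400 = 2971.8 mm².

A_s ≈ 2970 mm²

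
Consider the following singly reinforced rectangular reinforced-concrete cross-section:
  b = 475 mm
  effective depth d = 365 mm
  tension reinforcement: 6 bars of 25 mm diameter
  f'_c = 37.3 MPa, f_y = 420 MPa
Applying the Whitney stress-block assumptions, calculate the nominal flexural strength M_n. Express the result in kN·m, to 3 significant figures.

A_s = 6 × 491 = 2946 mm².
T = A_s f_y = 2946 × 420 = 1237320 N = 1237.32 kN.
From C = T: a = T/(0.85 f'_c b) = 1237320/(0.85 × 37.3 × 475) = 82.16 mm.
M_n = T(d − a/2) = 1237.32 kN × (365 − 41.08) mm = 400.79 kN·m.

M_n ≈ 401 kN·m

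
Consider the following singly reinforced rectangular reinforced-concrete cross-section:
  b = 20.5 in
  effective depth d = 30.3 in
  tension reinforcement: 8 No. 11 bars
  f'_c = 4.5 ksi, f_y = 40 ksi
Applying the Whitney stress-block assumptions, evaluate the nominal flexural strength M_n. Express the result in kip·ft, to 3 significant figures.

M_n ≈ 1130 kip·ft

A_s = 8 × 1.56 = 12.48 in².
T = A_s f_y = 12.48 × 40 = 499.2 kips.
a = T/(0.85 f'_c b) = 499.2/(0.85 × 4.5 × 20.5) = 6.366 in.
M_n = T(d − a/2) = 499.2 × (30.3 − 3.183) = 13536.8 kip·in = 13536.8/12 = 1128.07 kip·ft.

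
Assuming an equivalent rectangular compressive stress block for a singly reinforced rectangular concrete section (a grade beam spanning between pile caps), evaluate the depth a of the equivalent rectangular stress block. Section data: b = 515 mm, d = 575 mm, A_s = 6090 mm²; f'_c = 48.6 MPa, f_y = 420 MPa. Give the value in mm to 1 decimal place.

a ≈ 120.2 mm

T = A_s f_y = 6090 × 420 = 2557800 N = 2557.8 kN.
Setting C = 0.85 f'_c a b equal to T: a = 2557800/(0.85 × 48.6 × 515) = 120.2 mm.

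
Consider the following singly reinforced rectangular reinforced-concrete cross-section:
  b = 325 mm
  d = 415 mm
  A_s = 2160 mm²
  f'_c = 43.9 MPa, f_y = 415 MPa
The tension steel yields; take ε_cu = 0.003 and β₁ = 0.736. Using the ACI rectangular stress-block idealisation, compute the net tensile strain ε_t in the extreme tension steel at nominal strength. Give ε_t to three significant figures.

a = A_s f_y/(0.85 f'_c b) = 73.92 mm.
β₁ = 0.736, so c = a/β₁ = 73.92/0.736 = 100.43 mm.
From the linear strain diagram with ε_cu = 0.003: ε_t = 0.003 (d − c)/c = 0.003 × (415 − 100.43)/100.43 = 0.00940.
Since ε_t ≥ 0.005, the section is tension-controlled.

ε_t ≈ 0.00940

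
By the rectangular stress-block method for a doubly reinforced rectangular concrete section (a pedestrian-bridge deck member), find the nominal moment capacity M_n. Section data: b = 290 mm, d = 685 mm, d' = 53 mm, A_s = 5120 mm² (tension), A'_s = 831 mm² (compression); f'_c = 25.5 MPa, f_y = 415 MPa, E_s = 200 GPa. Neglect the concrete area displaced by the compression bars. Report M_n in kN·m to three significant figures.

M_n ≈ 1190 kN·m

Assume both tension and compression steel yield.
Net tension couple steel: A_s − A'_s = 4289 mm².
a = (A_s − A'_s) f_y / (0.85 f'_c b) = 1779935/(0.85 × 25.5 × 290) = 283.17 mm.
c = a/β₁ = 283.17/0.85 = 333.14 mm; ε'_s = 0.003(c − d')/c = 0.0025 ≥ f_y/E_s = 0.0021, so compression steel does yield.
M_n = (A_s − A'_s) f_y (d − a/2) + A'_s f_y (d − d') = [1779935 × (685 − 141.585) + 344865 × (685 − 53)] × 10⁻⁶ = 967.24 + 217.95 = 1185.19 kN·m.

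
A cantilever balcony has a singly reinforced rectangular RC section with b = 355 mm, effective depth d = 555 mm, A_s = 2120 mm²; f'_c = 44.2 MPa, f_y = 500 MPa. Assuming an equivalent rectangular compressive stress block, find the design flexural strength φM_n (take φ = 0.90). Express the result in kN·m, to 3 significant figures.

φM_n ≈ 492 kN·m

T = A_s f_y = 2120 × 500 = 1060000 N = 1060 kN.
From C = T: a = T/(0.85 f'_c b) = 1060000/(0.85 × 44.2 × 355) = 79.48 mm.
M_n = T(d − a/2) = 1060 kN × (555 − 39.74) mm = 546.18 kN·m.
φM_n = 0.90 × 546.18 = 491.56 kN·m.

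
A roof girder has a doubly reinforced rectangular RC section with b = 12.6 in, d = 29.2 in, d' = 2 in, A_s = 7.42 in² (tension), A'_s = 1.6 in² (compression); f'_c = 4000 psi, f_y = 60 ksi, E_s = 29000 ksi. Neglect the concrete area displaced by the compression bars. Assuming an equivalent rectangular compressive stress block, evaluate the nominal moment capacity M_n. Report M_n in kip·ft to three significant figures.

Assume both steels yield.
a = (A_s − A'_s) f_y/(0.85 f'_c b) = (7.42 − 1.6) × 60/(0.85 × 4 × 12.6) = 8.151 in.
c = a/β₁ = 8.151/0.85 = 9.589 in; ε'_s = 0.003(c − d')/c = 0.0024 ≥ ε_y = 0.0021, so the compression steel yields.
M_n = (A_s − A'_s) f_y (d − a/2) + A'_s f_y (d − d') = 349.2 × (29.2 − 4.0755) + 96 × (29.2 − 2) = 8773.5 + 2611.2 = 11384.7 kip·in = 11384.7/12 = 948.73 kip·ft.

M_n ≈ 949 kip·ft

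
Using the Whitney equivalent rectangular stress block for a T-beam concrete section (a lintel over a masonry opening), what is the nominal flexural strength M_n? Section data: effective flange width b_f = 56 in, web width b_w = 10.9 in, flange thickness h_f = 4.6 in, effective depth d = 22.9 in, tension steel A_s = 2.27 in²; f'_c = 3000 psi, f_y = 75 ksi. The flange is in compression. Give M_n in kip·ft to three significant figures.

M_n ≈ 316 kip·ft

Tension: T = A_s f_y = 2.27 × 75 = 170.25 kips.
Try a within the flange: a = T/(0.85 f'_c b_f) = 170.25/(0.85 × 3 × 56) = 1.192 in.
Since a = 1.192 ≤ h_f = 4.6 in, the stress block lies entirely in the flange; analyse as a rectangular beam of width b_f.
M_n = T(d − a/2) = 170.25 × (22.9 − 0.596) = 3797.3 kip·in.
M_n = 3797.3/12 = 316.44 kip·ft.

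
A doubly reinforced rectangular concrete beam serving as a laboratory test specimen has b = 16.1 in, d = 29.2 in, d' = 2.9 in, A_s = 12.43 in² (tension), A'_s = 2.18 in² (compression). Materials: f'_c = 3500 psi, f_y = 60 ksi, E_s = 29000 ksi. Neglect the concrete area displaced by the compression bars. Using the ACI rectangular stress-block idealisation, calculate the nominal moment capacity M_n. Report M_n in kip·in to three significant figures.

M_n ≈ 17400 kip·in

Assume both steels yield.
a = (A_s − A'_s) f_y/(0.85 f'_c b) = (12.43 − 2.18) × 60/(0.85 × 3.5 × 16.1) = 12.840 in.
c = a/β₁ = 12.840/0.85 = 15.106 in; ε'_s = 0.003(c − d')/c = 0.0024 ≥ ε_y = 0.0021, so the compression steel yields.
M_n = (A_s − A'_s) f_y (d − a/2) + A'_s f_y (d − d') = 615 × (29.2 − 6.42) + 130.8 × (29.2 − 2.9) = 14009.7 + 3440.0 = 17449.7 kip·in.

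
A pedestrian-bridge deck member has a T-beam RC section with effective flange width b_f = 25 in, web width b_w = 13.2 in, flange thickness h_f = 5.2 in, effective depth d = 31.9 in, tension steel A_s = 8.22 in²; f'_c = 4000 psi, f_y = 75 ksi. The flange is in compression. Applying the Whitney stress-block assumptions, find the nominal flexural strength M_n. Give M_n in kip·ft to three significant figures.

M_n ≈ 1440 kip·ft

Tension: T = A_s f_y = 8.22 × 75 = 616.5 kips.
Try a within the flange: a = T/(0.85 f'_c b_f) = 616.5/(0.85 × 4 × 25) = 7.253 in.
a = 7.253 > h_f = 5.2 in: the block extends into the web. Split into flange-overhang and web parts.
C_f = 0.85 f'_c (b_f − b_w) h_f = 0.85 × 4 × (25 − 13.2) × 5.2 = 208.6 kips.
Remaining web compression depth: a_w = (T − C_f)/(0.85 f'_c b_w) = (616.5 − 208.6)/(0.85 × 4 × 13.2) = 9.089 in.
M_n = C_f(d − h_f/2) + (T − C_f)(d − a_w/2) = 208.6 × (31.9 − 2.6) + 407.9 × (31.9 − 4.5445) = 6112.0 + 11158.3 = 17270.3 kip·in.
M_n = 17270.3/12 = 1439.19 kip·ft.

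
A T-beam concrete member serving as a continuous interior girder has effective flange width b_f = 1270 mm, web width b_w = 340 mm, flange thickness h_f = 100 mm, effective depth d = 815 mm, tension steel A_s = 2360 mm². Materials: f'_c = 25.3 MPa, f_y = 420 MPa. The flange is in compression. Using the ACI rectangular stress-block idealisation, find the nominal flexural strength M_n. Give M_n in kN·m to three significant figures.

Tension: T = A_s f_y = 2360 × 420 = 991200 N.
Try a within the flange: a = T/(0.85 f'_c b_f) = 991200/(0.85 × 25.3 × 1270) = 36.29 mm.
Since a = 36.29 ≤ h_f = 100 mm, the stress block lies entirely in the flange; analyse as a rectangular beam of width b_f.
M_n = T(d − a/2) = 991200 × (815 − 18.145) = 789.84 × 10⁶ N·mm.
M_n = 789.84 kN·m.

M_n ≈ 790 kN·m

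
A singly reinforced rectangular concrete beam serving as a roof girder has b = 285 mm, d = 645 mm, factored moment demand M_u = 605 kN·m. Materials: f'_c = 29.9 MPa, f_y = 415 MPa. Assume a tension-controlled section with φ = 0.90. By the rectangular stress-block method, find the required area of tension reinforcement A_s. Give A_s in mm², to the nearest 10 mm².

A_s ≈ 2880 mm²

M_n = M_u/φ = 605/0.90 = 672.222 kN·m.
With M_n = 0.85 f'_c a b (d − a/2), solve the quadratic for a:
a = d − √(d² − 2M_n/(0.85 f'_c b)) = 645 − √(645² − 2 × 672.222×10⁶/(0.85 × 29.9 × 285)) = 164.99 mm.
A_s = 0.85 f'_c a b / f_y = 0.85 × 29.9 × 164.99 × 285 / 415 = 2879.7 mm².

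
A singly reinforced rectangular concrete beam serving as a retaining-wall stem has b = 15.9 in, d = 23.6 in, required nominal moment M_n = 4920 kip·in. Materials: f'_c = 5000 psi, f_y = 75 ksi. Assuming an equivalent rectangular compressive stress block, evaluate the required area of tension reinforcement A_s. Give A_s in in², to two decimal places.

From M_n = 0.85 f'_c a b (d − a/2):
a = d − √(d² − 2M_n/(0.85 f'_c b)) = 23.6 − √(23.6² − 2 × 4920/(0.85 × 5 × 15.9)) = 3.318 in.
A_s = 0.85 f'_c a b / f_y = 0.85 × 5 × 3.318 × 15.9 / 75 = 2.990 in².

A_s ≈ 2.99 in²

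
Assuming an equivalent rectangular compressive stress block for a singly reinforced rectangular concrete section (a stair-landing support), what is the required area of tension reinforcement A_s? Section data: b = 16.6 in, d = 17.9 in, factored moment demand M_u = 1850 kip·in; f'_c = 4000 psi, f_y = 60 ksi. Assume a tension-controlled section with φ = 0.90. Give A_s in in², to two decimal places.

M_n = M_u/φ = 1850/0.90 = 2055.56 kip·in.
From M_n = 0.85 f'_c a b (d − a/2):
a = d − √(d² − 2M_n/(0.85 f'_c b)) = 17.9 − √(17.9² − 2 × 2055.56/(0.85 × 4 × 16.6)) = 2.166 in.
A_s = 0.85 f'_c a b / f_y = 0.85 × 4 × 2.166 × 16.6 / 60 = 2.037 in².

A_s ≈ 2.04 in²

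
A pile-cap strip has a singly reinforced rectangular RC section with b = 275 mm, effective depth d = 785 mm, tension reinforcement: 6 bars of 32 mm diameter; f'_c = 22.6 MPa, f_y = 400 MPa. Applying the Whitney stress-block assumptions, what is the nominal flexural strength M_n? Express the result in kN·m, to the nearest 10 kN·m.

M_n ≈ 1160 kN·m

A_s = 6 × 804 = 4824 mm².
T = A_s f_y = 4824 × 400 = 1929600 N = 1929.6 kN.
From C = T: a = T/(0.85 f'_c b) = 1929600/(0.85 × 22.6 × 275) = 365.26 mm.
M_n = T(d − a/2) = 1929.6 kN × (785 − 182.63) mm = 1162.33 kN·m.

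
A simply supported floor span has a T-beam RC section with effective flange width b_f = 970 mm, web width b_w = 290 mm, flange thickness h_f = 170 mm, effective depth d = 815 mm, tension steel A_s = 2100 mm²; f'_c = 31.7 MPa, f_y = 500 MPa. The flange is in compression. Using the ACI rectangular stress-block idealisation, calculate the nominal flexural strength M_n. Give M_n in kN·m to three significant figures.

Tension: T = A_s f_y = 2100 × 500 = 1050000 N.
Try a within the flange: a = T/(0.85 f'_c b_f) = 1050000/(0.85 × 31.7 × 970) = 40.17 mm.
Since a = 40.17 ≤ h_f = 170 mm, the stress block lies entirely in the flange; analyse as a rectangular beam of width b_f.
M_n = T(d − a/2) = 1050000 × (815 − 20.085) = 834.66 × 10⁶ N·mm.
M_n = 834.66 kN·m.

M_n ≈ 835 kN·m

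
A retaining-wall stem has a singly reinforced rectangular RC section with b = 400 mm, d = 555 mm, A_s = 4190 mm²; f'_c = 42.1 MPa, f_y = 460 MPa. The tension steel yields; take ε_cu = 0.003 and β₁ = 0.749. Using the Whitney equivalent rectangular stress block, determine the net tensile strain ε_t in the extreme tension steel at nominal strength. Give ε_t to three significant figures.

a = A_s f_y/(0.85 f'_c b) = 134.65 mm.
β₁ = 0.749, so c = a/β₁ = 134.65/0.749 = 179.77 mm.
From the linear strain diagram with ε_cu = 0.003: ε_t = 0.003 (d − c)/c = 0.003 × (555 − 179.77)/179.77 = 0.00626.
Since ε_t ≥ 0.005, the section is tension-controlled.

ε_t ≈ 0.00626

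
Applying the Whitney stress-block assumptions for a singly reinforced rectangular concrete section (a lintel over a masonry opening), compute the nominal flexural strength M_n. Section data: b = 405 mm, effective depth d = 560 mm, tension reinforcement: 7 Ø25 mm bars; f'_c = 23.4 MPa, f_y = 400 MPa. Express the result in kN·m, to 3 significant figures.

A_s = 7 × 491 = 3437 mm².
T = A_s f_y = 3437 × 400 = 1374800 N = 1374.8 kN.
From C = T: a = T/(0.85 f'_c b) = 1374800/(0.85 × 23.4 × 405) = 170.67 mm.
M_n = T(d − a/2) = 1374.8 kN × (560 − 85.335) mm = 652.57 kN·m.

M_n ≈ 653 kN·m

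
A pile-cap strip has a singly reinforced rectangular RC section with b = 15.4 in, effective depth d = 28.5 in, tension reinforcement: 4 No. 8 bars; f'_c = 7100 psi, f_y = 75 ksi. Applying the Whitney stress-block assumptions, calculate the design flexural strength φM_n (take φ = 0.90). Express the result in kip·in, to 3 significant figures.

φM_n ≈ 5810 kip·in

A_s = 4 × 0.79 = 3.16 in².
T = A_s f_y = 3.16 × 75 = 237 kips.
a = T/(0.85 f'_c b) = 237/(0.85 × 7.1 × 15.4) = 2.550 in.
M_n = T(d − a/2) = 237 × (28.5 − 1.275) = 6452.3 kip·in.
φM_n = 0.90 × 6452.3 = 5807.1 kip·in.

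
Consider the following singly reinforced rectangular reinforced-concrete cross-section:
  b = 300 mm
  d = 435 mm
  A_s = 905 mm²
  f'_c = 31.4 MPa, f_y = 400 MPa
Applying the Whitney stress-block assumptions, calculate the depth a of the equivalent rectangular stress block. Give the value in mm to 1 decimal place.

a ≈ 45.2 mm

T = A_s f_y = 905 × 400 = 362000 N = 362 kN.
Setting C = 0.85 f'_c a b equal to T: a = 362000/(0.85 × 31.4 × 300) = 45.2 mm.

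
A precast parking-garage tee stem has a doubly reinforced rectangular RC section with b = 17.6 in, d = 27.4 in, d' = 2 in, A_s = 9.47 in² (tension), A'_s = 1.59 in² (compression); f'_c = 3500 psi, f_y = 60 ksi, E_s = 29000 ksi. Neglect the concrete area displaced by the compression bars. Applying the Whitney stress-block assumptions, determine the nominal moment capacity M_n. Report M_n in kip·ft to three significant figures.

Assume both steels yield.
a = (A_s − A'_s) f_y/(0.85 f'_c b) = (9.47 − 1.59) × 60/(0.85 × 3.5 × 17.6) = 9.030 in.
c = a/β₁ = 9.030/0.85 = 10.624 in; ε'_s = 0.003(c − d')/c = 0.0024 ≥ ε_y = 0.0021, so the compression steel yields.
M_n = (A_s − A'_s) f_y (d − a/2) + A'_s f_y (d − d') = 472.8 × (27.4 − 4.515) + 95.4 × (27.4 − 2) = 10820.0 + 2423.2 = 13243.2 kip·in = 13243.2/12 = 1103.60 kip·ft.

M_n ≈ 1100 kip·ft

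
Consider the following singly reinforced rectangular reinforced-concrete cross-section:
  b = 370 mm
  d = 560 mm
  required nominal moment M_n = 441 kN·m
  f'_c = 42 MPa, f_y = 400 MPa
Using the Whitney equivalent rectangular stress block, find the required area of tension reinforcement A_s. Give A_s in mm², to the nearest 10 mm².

A_s ≈ 2090 mm²

With M_n = 0.85 f'_c a b (d − a/2), solve the quadratic for a:
a = d − √(d² − 2M_n/(0.85 f'_c b)) = 560 − √(560² − 2 × 441×10⁶/(0.85 × 42 × 370)) = 63.18 mm.
A_s = 0.85 f'_c a b / f_y = 0.85 × 42 × 63.18 × 370 / 400 = 2086.4 mm².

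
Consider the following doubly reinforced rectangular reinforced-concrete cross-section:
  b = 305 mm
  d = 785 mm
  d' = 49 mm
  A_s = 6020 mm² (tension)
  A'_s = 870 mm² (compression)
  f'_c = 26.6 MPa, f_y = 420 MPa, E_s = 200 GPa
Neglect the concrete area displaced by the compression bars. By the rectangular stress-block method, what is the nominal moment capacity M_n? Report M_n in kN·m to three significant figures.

M_n ≈ 1630 kN·m

Assume both tension and compression steel yield.
Net tension couple steel: A_s − A'_s = 5150 mm².
a = (A_s − A'_s) f_y / (0.85 f'_c b) = 2163000/(0.85 × 26.6 × 305) = 313.66 mm.
c = a/β₁ = 313.66/0.85 = 369.01 mm; ε'_s = 0.003(c − d')/c = 0.0026 ≥ f_y/E_s = 0.0021, so compression steel does yield.
M_n = (A_s − A'_s) f_y (d − a/2) + A'_s f_y (d − d') = [2163000 × (785 − 156.83) + 365400 × (785 − 49)] × 10⁻⁶ = 1358.73 + 268.93 = 1627.66 kN·m.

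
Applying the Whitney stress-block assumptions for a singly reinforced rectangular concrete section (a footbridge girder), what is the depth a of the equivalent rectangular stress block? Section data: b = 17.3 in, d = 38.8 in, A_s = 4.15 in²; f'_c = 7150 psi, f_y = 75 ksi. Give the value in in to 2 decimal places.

T = A_s f_y = 4.15 × 75 = 311.25 kips.
a = T/(0.85 f'_c b) = 311.25/(0.85 × 7.15 × 17.3) = 2.96 in.

a ≈ 2.96 in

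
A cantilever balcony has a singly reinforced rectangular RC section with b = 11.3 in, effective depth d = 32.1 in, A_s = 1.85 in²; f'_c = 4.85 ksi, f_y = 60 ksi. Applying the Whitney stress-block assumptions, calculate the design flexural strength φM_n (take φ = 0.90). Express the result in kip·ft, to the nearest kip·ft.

T = A_s f_y = 1.85 × 60 = 111 kips.
a = T/(0.85 f'_c b) = 111/(0.85 × 4.85 × 11.3) = 2.383 in.
M_n = T(d − a/2) = 111 × (32.1 − 1.1915) = 3430.8 kip·in = 3430.8/12 = 285.90 kip·ft.
φM_n = 0.90 × 285.90 = 257.31 kip·ft.

φM_n ≈ 257 kip·ft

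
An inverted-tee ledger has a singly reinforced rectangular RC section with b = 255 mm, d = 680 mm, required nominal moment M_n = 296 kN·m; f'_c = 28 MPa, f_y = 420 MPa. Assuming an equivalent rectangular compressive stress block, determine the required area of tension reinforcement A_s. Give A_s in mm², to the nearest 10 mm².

With M_n = 0.85 f'_c a b (d − a/2), solve the quadratic for a:
a = d − √(d² − 2M_n/(0.85 f'_c b)) = 680 − √(680² − 2 × 296×10⁶/(0.85 × 28 × 255)) = 75.97 mm.
A_s = 0.85 f'_c a b / f_y = 0.85 × 28 × 75.97 × 255 / 420 = 1097.8 mm².

A_s ≈ 1100 mm²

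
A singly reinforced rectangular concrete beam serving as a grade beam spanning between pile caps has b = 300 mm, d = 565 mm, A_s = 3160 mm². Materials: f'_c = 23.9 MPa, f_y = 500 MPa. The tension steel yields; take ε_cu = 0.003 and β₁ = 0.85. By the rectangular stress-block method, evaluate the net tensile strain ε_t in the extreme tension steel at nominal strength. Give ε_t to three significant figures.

ε_t ≈ 0.00256

a = A_s f_y/(0.85 f'_c b) = 259.25 mm.
β₁ = 0.85, so c = a/β₁ = 259.25/0.85 = 305.00 mm.
From the linear strain diagram with ε_cu = 0.003: ε_t = 0.003 (d − c)/c = 0.003 × (565 − 305.00)/305.00 = 0.00256.
ε_t < 0.004 — the section is over-reinforced for flexure under ACI limits.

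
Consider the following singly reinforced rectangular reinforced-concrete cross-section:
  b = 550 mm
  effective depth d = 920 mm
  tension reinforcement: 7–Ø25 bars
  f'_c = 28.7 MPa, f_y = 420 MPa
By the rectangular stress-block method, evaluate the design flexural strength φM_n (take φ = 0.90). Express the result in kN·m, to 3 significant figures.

φM_n ≈ 1130 kN·m

A_s = 7 × 491 = 3437 mm².
T = A_s f_y = 3437 × 420 = 1443540 N = 1443.54 kN.
From C = T: a = T/(0.85 f'_c b) = 1443540/(0.85 × 28.7 × 550) = 107.59 mm.
M_n = T(d − a/2) = 1443.54 kN × (920 − 53.795) mm = 1250.40 kN·m.
φM_n = 0.90 × 1250.40 = 1125.36 kN·m.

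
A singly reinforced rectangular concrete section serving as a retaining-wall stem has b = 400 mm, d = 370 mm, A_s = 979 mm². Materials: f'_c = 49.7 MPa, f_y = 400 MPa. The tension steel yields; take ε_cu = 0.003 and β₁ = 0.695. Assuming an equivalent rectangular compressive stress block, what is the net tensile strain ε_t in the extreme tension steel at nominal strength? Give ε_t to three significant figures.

ε_t ≈ 0.0303

a = A_s f_y/(0.85 f'_c b) = 23.17 mm.
β₁ = 0.695, so c = a/β₁ = 23.17/0.695 = 33.34 mm.
From the linear strain diagram with ε_cu = 0.003: ε_t = 0.003 (d − c)/c = 0.003 × (370 − 33.34)/33.34 = 0.0303.
Since ε_t ≥ 0.005, the section is tension-controlled.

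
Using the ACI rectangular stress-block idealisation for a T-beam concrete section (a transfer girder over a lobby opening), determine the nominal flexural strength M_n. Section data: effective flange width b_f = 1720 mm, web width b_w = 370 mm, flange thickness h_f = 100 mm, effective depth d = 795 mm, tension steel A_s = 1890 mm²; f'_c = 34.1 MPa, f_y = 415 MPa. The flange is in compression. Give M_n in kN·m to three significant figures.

M_n ≈ 617 kN·m

Tension: T = A_s f_y = 1890 × 415 = 784350 N.
Try a within the flange: a = T/(0.85 f'_c b_f) = 784350/(0.85 × 34.1 × 1720) = 15.73 mm.
Since a = 15.73 ≤ h_f = 100 mm, the stress block lies entirely in the flange; analyse as a rectangular beam of width b_f.
M_n = T(d − a/2) = 784350 × (795 − 7.865) = 617.39 × 10⁶ N·mm.
M_n = 617.39 kN·m.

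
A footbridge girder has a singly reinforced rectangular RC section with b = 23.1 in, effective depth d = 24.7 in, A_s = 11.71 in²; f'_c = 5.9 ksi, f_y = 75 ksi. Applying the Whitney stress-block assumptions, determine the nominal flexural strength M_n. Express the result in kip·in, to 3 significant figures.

T = A_s f_y = 11.71 × 75 = 878.25 kips.
a = T/(0.85 f'_c b) = 878.25/(0.85 × 5.9 × 23.1) = 7.581 in.
M_n = T(d − a/2) = 878.25 × (24.7 − 3.7905) = 18363.8 kip·in.

M_n ≈ 18400 kip·in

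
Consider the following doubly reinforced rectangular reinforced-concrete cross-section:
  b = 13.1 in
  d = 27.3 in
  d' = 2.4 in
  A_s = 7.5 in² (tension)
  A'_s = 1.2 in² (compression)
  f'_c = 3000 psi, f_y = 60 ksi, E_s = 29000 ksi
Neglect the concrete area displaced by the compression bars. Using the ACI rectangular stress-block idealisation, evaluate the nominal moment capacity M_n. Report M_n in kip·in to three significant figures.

Assume both steels yield.
a = (A_s − A'_s) f_y/(0.85 f'_c b) = (7.5 − 1.2) × 60/(0.85 × 3 × 13.1) = 11.316 in.
c = a/β₁ = 11.316/0.85 = 13.313 in; ε'_s = 0.003(c − d')/c = 0.0025 ≥ ε_y = 0.0021, so the compression steel yields.
M_n = (A_s − A'_s) f_y (d − a/2) + A'_s f_y (d − d') = 378 × (27.3 − 5.658) + 72 × (27.3 − 2.4) = 8180.7 + 1792.8 = 9973.5 kip·in.

M_n ≈ 9970 kip·in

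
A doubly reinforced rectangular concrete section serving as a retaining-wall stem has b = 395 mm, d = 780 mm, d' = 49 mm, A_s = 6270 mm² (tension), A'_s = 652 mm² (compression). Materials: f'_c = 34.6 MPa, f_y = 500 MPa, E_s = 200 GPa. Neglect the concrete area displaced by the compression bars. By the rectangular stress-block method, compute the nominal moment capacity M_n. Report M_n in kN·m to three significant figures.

M_n ≈ 2090 kN·m

Assume both tension and compression steel yield.
Net tension couple steel: A_s − A'_s = 5618 mm².
a = (A_s − A'_s) f_y / (0.85 f'_c b) = 2809000/(0.85 × 34.6 × 395) = 241.80 mm.
c = a/β₁ = 241.80/0.803 = 301.12 mm; ε'_s = 0.003(c − d')/c = 0.0025 ≥ f_y/E_s = 0.0025, so compression steel does yield.
M_n = (A_s − A'_s) f_y (d − a/2) + A'_s f_y (d − d') = [2809000 × (780 − 120.9) + 326000 × (780 − 49)] × 10⁻⁶ = 1851.41 + 238.31 = 2089.72 kN·m.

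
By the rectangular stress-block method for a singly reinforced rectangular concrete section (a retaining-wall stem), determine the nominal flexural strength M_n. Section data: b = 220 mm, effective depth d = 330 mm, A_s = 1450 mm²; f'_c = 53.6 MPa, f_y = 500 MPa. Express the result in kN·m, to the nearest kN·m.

T = A_s f_y = 1450 × 500 = 725000 N = 725 kN.
From C = T: a = T/(0.85 f'_c b) = 725000/(0.85 × 53.6 × 220) = 72.33 mm.
M_n = T(d − a/2) = 725 kN × (330 − 36.165) mm = 213.03 kN·m.

M_n ≈ 213 kN·m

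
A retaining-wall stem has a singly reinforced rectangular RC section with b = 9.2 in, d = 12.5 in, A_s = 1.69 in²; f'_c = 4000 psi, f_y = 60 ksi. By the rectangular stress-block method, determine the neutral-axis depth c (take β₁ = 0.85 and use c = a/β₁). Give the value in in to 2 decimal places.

T = A_s f_y = 1.69 × 60 = 101.4 kips.
a = T/(0.85 f'_c b) = 101.4/(0.85 × 4 × 9.2) = 3.2417 in.
With β₁ = 0.85, c = a/β₁ = 3.2417/0.85 = 3.81 in.

c ≈ 3.81 in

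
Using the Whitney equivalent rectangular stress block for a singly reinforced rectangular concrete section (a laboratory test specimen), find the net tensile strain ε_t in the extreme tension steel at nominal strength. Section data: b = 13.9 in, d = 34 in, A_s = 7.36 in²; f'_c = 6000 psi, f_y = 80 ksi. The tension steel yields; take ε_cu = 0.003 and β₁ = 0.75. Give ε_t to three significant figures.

ε_t ≈ 0.00621

a = A_s f_y/(0.85 f'_c b) = 8.306 in.
β₁ = 0.75, so c = a/β₁ = 8.306/0.75 = 11.075 in.
From the linear strain diagram with ε_cu = 0.003: ε_t = 0.003 (d − c)/c = 0.003 × (34 − 11.075)/11.075 = 0.00621.
Since ε_t ≥ 0.005, the section is tension-controlled.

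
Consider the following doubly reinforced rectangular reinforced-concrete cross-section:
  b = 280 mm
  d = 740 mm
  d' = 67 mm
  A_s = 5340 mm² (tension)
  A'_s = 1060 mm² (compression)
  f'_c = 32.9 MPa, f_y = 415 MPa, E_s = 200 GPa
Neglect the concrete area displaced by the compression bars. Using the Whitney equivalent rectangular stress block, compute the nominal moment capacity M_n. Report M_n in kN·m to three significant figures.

Assume both tension and compression steel yield.
Net tension couple steel: A_s − A'_s = 4280 mm².
a = (A_s − A'_s) f_y / (0.85 f'_c b) = 1776200/(0.85 × 32.9 × 280) = 226.84 mm.
c = a/β₁ = 226.84/0.815 = 278.33 mm; ε'_s = 0.003(c − d')/c = 0.0023 ≥ f_y/E_s = 0.0021, so compression steel does yield.
M_n = (A_s − A'_s) f_y (d − a/2) + A'_s f_y (d − d') = [1776200 × (740 − 113.42) + 439900 × (740 − 67)] × 10⁻⁶ = 1112.93 + 296.05 = 1408.98 kN·m.

M_n ≈ 1410 kN·m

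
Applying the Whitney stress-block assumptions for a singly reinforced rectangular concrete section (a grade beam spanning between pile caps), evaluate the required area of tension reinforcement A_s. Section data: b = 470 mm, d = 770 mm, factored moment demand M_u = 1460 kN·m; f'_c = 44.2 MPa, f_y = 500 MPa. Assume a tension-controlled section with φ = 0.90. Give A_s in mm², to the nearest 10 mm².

A_s ≈ 4600 mm²

M_n = M_u/φ = 1460/0.90 = 1622.22 kN·m.
With M_n = 0.85 f'_c a b (d − a/2), solve the quadratic for a:
a = d − √(d² − 2M_n/(0.85 f'_c b)) = 770 − √(770² − 2 × 1622.22×10⁶/(0.85 × 44.2 × 470)) = 130.34 mm.
A_s = 0.85 f'_c a b / f_y = 0.85 × 44.2 × 130.34 × 470 / 500 = 4603.1 mm².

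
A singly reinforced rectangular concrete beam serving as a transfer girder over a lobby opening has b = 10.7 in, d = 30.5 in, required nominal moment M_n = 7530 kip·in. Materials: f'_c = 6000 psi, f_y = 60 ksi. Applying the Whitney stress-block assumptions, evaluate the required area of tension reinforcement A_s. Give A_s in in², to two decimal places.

A_s ≈ 4.48 in²

From M_n = 0.85 f'_c a b (d − a/2):
a = d − √(d² − 2M_n/(0.85 f'_c b)) = 30.5 − √(30.5² − 2 × 7530/(0.85 × 6 × 10.7)) = 4.921 in.
A_s = 0.85 f'_c a b / f_y = 0.85 × 6 × 4.921 × 10.7 / 60 = 4.476 in².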